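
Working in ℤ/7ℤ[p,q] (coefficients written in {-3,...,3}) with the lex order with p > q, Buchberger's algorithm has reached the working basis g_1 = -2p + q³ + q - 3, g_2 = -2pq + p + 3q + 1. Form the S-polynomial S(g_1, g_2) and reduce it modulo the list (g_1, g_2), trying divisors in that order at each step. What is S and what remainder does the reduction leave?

S(g_1, g_2) = -3p + 3q⁴ + 3q² + 3q - 3; remainder on division = 3q⁴ + 2q³ + 3q² - 2q - 2.

lcm(LM(g_1), LM(g_2)) = pq.
S = (lcm/LT(g_1))·g_1 − (lcm/LT(g_2))·g_2 = -3p + 3q⁴ + 3q² + 3q - 3.
Reduce S modulo (g_1, g_2) in that order:
  leading term p: subtract (-2)·g_1 from -3p + 3q⁴ + 3q² + 3q - 3 → 3q⁴ + 2q³ + 3q² - 2q - 2
  leading term q⁴: no divisor's leading term divides it; move 3q⁴ to the remainder.
  leading term q³: no divisor's leading term divides it; move 2q³ to the remainder.
  leading term q²: no divisor's leading term divides it; move 3q² to the remainder.
  leading term q: no divisor's leading term divides it; move -2q to the remainder.
  leading term 1: no divisor's leading term divides it; move -2 to the remainder.
The remainder 3q⁴ + 2q³ + 3q² - 2q - 2 is nonzero, so it would be added as the next basis element.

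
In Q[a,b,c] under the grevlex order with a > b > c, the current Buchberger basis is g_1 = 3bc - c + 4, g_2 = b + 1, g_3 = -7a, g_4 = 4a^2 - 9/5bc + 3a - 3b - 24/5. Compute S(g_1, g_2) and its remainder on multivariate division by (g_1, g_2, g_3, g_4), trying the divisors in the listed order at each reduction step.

S(g_1, g_2) = -4/3c + 4/3; remainder on division = -4/3c + 4/3.

lcm(LM(g_1), LM(g_2)) = bc.
S = (lcm/LT(g_1))·g_1 − (lcm/LT(g_2))·g_2 = -4/3c + 4/3.
Reduce S modulo (g_1, g_2, g_3, g_4) in that order:
  leading term c: no divisor's leading term divides it; move -4/3c to the remainder.
  leading term 1: no divisor's leading term divides it; move 4/3 to the remainder.
The remainder -4/3c + 4/3 is nonzero, so it would be added as the next basis element.
An S-polynomial is built so that the two leading terms cancel; whether anything survives reduction is exactly the Gröbner-basis criterion.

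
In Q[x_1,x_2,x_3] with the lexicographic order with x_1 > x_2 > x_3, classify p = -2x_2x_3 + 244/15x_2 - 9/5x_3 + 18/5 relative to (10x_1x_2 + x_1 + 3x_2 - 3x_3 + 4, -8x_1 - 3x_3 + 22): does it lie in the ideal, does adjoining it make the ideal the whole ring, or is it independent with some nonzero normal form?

-2x_2x_3 + 244/15x_2 - 9/5x_3 + 18/5 lies in I (it reduces to 0).

First compute the reduced Gröbner basis of I by Buchberger's algorithm.
f_1 = 10x_1x_2 + x_1 + 3x_2 - 3x_3 + 4, LT = x_1x_2.
f_2 = -8x_1 - 3x_3 + 22, LT = x_1.

S(f_1,f_2): lcm = x_1x_2. S = 1/10x_1 - 3/8x_2x_3 + 61/20x_2 - 3/10x_3 + 2/5.
  leading term x_1: subtract (-1/80)·f_2 from 1/10x_1 - 3/8x_2x_3 + 61/20x_2 - 3/10x_3 + 2/5 → -3/8x_2x_3 + 61/20x_2 - 27/80x_3 + 27/40
  leading term x_2x_3: no divisor's leading term divides it; move -3/8x_2x_3 to the remainder.
  leading term x_2: no divisor's leading term divides it; move 61/20x_2 to the remainder.
  leading term x_3: no divisor's leading term divides it; move -27/80x_3 to the remainder.
  leading term 1: no divisor's leading term divides it; move 27/40 to the remainder.
  remainder -3/8x_2x_3 + 61/20x_2 - 27/80x_3 + 27/40 ≠ 0; add h_3 = -3/8x_2x_3 + 61/20x_2 - 27/80x_3 + 27/40 to the basis.

The other S-polynomials (S(f_1,h_3), S(f_2,h_3)) all reduce to 0 modulo the current basis, so we have a Gröbner basis.
Inter-reduce: drop elements whose leading term is divisible by another's, tail-reduce, and make monic.
Reduced Gröbner basis: {x_1 + 3/8x_3 - 11/4, x_2x_3 - 122/15x_2 + 9/10x_3 - 9/5}.
Label its elements g_1 = x_1 + 3/8x_3 - 11/4, g_2 = x_2x_3 - 122/15x_2 + 9/10x_3 - 9/5.

Reduce p = -2x_2x_3 + 244/15x_2 - 9/5x_3 + 18/5 modulo G:
  leading term x_2x_3: subtract (-2)·g_2 from -2x_2x_3 + 244/15x_2 - 9/5x_3 + 18/5 → 0
  normal form = 0.
Since the normal form is 0, p ∈ I.

Ideal membership is decidable via reduction modulo a Gröbner basis.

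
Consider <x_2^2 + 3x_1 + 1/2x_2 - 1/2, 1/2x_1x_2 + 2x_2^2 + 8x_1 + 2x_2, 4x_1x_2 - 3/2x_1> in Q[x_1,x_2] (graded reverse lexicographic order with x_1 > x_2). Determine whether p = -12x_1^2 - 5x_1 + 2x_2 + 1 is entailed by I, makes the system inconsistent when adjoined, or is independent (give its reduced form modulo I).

Adjoining -12x_1^2 - 5x_1 + 2x_2 + 1 makes the ideal the whole ring: the system is inconsistent.

First compute the reduced Gröbner basis of I by Buchberger's algorithm.
f_1 = x_2^2 + 3x_1 + 1/2x_2 - 1/2, LT = x_2^2.
f_2 = 1/2x_1x_2 + 2x_2^2 + 8x_1 + 2x_2, LT = x_1x_2.
f_3 = 4x_1x_2 - 3/2x_1, LT = x_1x_2.

S(f_1,f_2): lcm = x_1x_2^2. S = -4x_2^3 + 3x_1^2 - 31/2x_1x_2 - 4x_2^2 - 1/2x_1.
  leading term x_2^3: subtract (-4x_2)·f_1 from -4x_2^3 + 3x_1^2 - 31/2x_1x_2 - 4x_2^2 - 1/2x_1 → 3x_1^2 - 7/2x_1x_2 - 2x_2^2 - 1/2x_1 - 2x_2
  leading term x_1^2: no divisor's leading term divides it; move 3x_1^2 to the remainder.
  leading term x_1x_2: subtract (-7)·f_2 from -7/2x_1x_2 - 2x_2^2 - 1/2x_1 - 2x_2 → 12x_2^2 + 111/2x_1 + 12x_2
  leading term x_2^2: subtract (12)·f_1 from 12x_2^2 + 111/2x_1 + 12x_2 → 39/2x_1 + 6x_2 + 6
  leading term x_1: no divisor's leading term divides it; move 39/2x_1 to the remainder.
  leading term x_2: no divisor's leading term divides it; move 6x_2 to the remainder.
  leading term 1: no divisor's leading term divides it; move 6 to the remainder.
  remainder 3x_1^2 + 39/2x_1 + 6x_2 + 6 ≠ 0; add h_4 = 3x_1^2 + 39/2x_1 + 6x_2 + 6 to the basis.

S(f_1,f_3): lcm = x_1x_2^2. S = 3x_1^2 + 7/8x_1x_2 - 1/2x_1.
  leading term x_1^2: subtract (1)·h_4 from 3x_1^2 + 7/8x_1x_2 - 1/2x_1 → 7/8x_1x_2 - 20x_1 - 6x_2 - 6
  leading term x_1x_2: subtract (7/4)·f_2 from 7/8x_1x_2 - 20x_1 - 6x_2 - 6 → -7/2x_2^2 - 34x_1 - 19/2x_2 - 6
  leading term x_2^2: subtract (-7/2)·f_1 from -7/2x_2^2 - 34x_1 - 19/2x_2 - 6 → -47/2x_1 - 31/4x_2 - 31/4
  leading term x_1: no divisor's leading term divides it; move -47/2x_1 to the remainder.
  leading term x_2: no divisor's leading term divides it; move -31/4x_2 to the remainder.
  leading term 1: no divisor's leading term divides it; move -31/4 to the remainder.
  remainder -47/2x_1 - 31/4x_2 - 31/4 ≠ 0; add h_5 = -47/2x_1 - 31/4x_2 - 31/4 to the basis.

S(f_2,f_3): lcm = x_1x_2. S = 4x_2^2 + 131/8x_1 + 4x_2.
  leading term x_2^2: subtract (4)·f_1 from 4x_2^2 + 131/8x_1 + 4x_2 → 35/8x_1 + 2x_2 + 2
  leading term x_1: subtract (-35/188)·h_5 from 35/8x_1 + 2x_2 + 2 → 419/752x_2 + 419/752
  leading term x_2: no divisor's leading term divides it; move 419/752x_2 to the remainder.
  leading term 1: no divisor's leading term divides it; move 419/752 to the remainder.
  remainder 419/752x_2 + 419/752 ≠ 0; add h_6 = 419/752x_2 + 419/752 to the basis.

S(f_1,h_4): leading monomials are coprime, so the S-polynomial reduces to 0 (Buchberger's first criterion).
S(f_2,h_4): lcm = x_1^2x_2. S = 4x_1x_2^2 + 16x_1^2 - 5/2x_1x_2 - 2x_2^2 - 2x_2.
  leading term x_1x_2^2: subtract (4x_1)·f_1 from 4x_1x_2^2 + 16x_1^2 - 5/2x_1x_2 - 2x_2^2 - 2x_2 → 4x_1^2 - 9/2x_1x_2 - 2x_2^2 + 2x_1 - 2x_2
  leading term x_1^2: subtract (4/3)·h_4 from 4x_1^2 - 9/2x_1x_2 - 2x_2^2 + 2x_1 - 2x_2 → -9/2x_1x_2 - 2x_2^2 - 24x_1 - 10x_2 - 8
  leading term x_1x_2: subtract (-9)·f_2 from -9/2x_1x_2 - 2x_2^2 - 24x_1 - 10x_2 - 8 → 16x_2^2 + 48x_1 + 8x_2 - 8
  leading term x_2^2: subtract (16)·f_1 from 16x_2^2 + 48x_1 + 8x_2 - 8 → 0
  remainder 0.

S(f_3,h_4): lcm = x_1^2x_2. S = -3/8x_1^2 - 13/2x_1x_2 - 2x_2^2 - 2x_2.
  leading term x_1^2: subtract (-1/8)·h_4 from -3/8x_1^2 - 13/2x_1x_2 - 2x_2^2 - 2x_2 → -13/2x_1x_2 - 2x_2^2 + 39/16x_1 - 5/4x_2 + 3/4
  leading term x_1x_2: subtract (-13)·f_2 from -13/2x_1x_2 - 2x_2^2 + 39/16x_1 - 5/4x_2 + 3/4 → 24x_2^2 + 1703/16x_1 + 99/4x_2 + 3/4
  leading term x_2^2: subtract (24)·f_1 from 24x_2^2 + 1703/16x_1 + 99/4x_2 + 3/4 → 551/16x_1 + 51/4x_2 + 51/4
  leading term x_1: subtract (-551/376)·h_5 from 551/16x_1 + 51/4x_2 + 51/4 → 2095/1504x_2 + 2095/1504
  leading term x_2: subtract (5/2)·h_6 from 2095/1504x_2 + 2095/1504 → 0
  remainder 0.

S(f_1,h_5): leading monomials are coprime, so the S-polynomial reduces to 0 (Buchberger's first criterion).
S(f_2,h_5): lcm = x_1x_2. S = 345/94x_2^2 + 16x_1 + 345/94x_2.
  leading term x_2^2: subtract (345/94)·f_1 from 345/94x_2^2 + 16x_1 + 345/94x_2 → 469/94x_1 + 345/188x_2 + 345/188
  leading term x_1: subtract (-469/2209)·h_5 from 469/94x_1 + 345/188x_2 + 345/188 → 419/2209x_2 + 419/2209
  leading term x_2: subtract (16/47)·h_6 from 419/2209x_2 + 419/2209 → 0
  remainder 0.

S(f_3,h_5): lcm = x_1x_2. S = -31/94x_2^2 - 3/8x_1 - 31/94x_2.
  leading term x_2^2: subtract (-31/94)·f_1 from -31/94x_2^2 - 3/8x_1 - 31/94x_2 → 231/376x_1 - 31/188x_2 - 31/188
  leading term x_1: subtract (-231/8836)·h_5 from 231/376x_1 - 31/188x_2 - 31/188 → -12989/35344x_2 - 12989/35344
  leading term x_2: subtract (-31/47)·h_6 from -12989/35344x_2 - 12989/35344 → 0
  remainder 0.

S(h_4,h_5): lcm = x_1^2. S = -31/94x_1x_2 + 290/47x_1 + 2x_2 + 2.
  leading term x_1x_2: subtract (-31/47)·f_2 from -31/94x_1x_2 + 290/47x_1 + 2x_2 + 2 → 62/47x_2^2 + 538/47x_1 + 156/47x_2 + 2
  leading term x_2^2: subtract (62/47)·f_1 from 62/47x_2^2 + 538/47x_1 + 156/47x_2 + 2 → 352/47x_1 + 125/47x_2 + 125/47
  leading term x_1: subtract (-704/2209)·h_5 from 352/47x_1 + 125/47x_2 + 125/47 → 419/2209x_2 + 419/2209
  leading term x_2: subtract (16/47)·h_6 from 419/2209x_2 + 419/2209 → 0
  remainder 0.

S(f_1,h_6): lcm = x_2^2. S = 3x_1 - 1/2x_2 - 1/2.
  leading term x_1: subtract (-6/47)·h_5 from 3x_1 - 1/2x_2 - 1/2 → -70/47x_2 - 70/47
  leading term x_2: subtract (-1120/419)·h_6 from -70/47x_2 - 70/47 → 0
  remainder 0.

S(f_2,h_6): lcm = x_1x_2. S = 4x_2^2 + 15x_1 + 4x_2.
  leading term x_2^2: subtract (4)·f_1 from 4x_2^2 + 15x_1 + 4x_2 → 3x_1 + 2x_2 + 2
  leading term x_1: subtract (-6/47)·h_5 from 3x_1 + 2x_2 + 2 → 95/94x_2 + 95/94
  leading term x_2: subtract (760/419)·h_6 from 95/94x_2 + 95/94 → 0
  remainder 0.

S(f_3,h_6): lcm = x_1x_2. S = -11/8x_1.
  leading term x_1: subtract (11/188)·h_5 from -11/8x_1 → 341/752x_2 + 341/752
  leading term x_2: subtract (341/419)·h_6 from 341/752x_2 + 341/752 → 0
  remainder 0.

S(h_4,h_6): leading monomials are coprime, so the S-polynomial reduces to 0 (Buchberger's first criterion).
S(h_5,h_6): leading monomials are coprime, so the S-polynomial reduces to 0 (Buchberger's first criterion).
Every S-polynomial of the final basis reduces to 0, so we have a Gröbner basis.
Inter-reduce: drop elements whose leading term is divisible by another's, tail-reduce, and make monic.
Reduced Gröbner basis: {x_1, x_2 + 1}.
Label its elements g_1 = x_1, g_2 = x_2 + 1.

Reduce p = -12x_1^2 - 5x_1 + 2x_2 + 1 modulo G:
  leading term x_1^2: subtract (-12x_1)·g_1 from -12x_1^2 - 5x_1 + 2x_2 + 1 → -5x_1 + 2x_2 + 1
  leading term x_1: subtract (-5)·g_1 from -5x_1 + 2x_2 + 1 → 2x_2 + 1
  leading term x_2: subtract (2)·g_2 from 2x_2 + 1 → -1
  leading term 1: no divisor's leading term divides it; move -1 to the remainder.
  normal form = -1.
The normal form is nonzero, so p ∉ I. Since p minus its normal form lies in I, I + (p) = I + (r) where r = -1; decide whether this ideal is the whole ring.
Here r = -1 is a nonzero constant, hence a unit: 1 ∈ I + (p), the Gröbner basis of I + (p) is {1}, and the enlarged system has no common solution — adjoining p is inconsistent.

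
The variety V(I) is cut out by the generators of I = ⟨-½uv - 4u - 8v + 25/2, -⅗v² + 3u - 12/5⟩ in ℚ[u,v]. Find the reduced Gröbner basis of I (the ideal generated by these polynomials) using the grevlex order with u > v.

f_1 = -½uv - 4u - 8v + 25/2, LT = uv.
f_2 = -⅗v² + 3u - 12/5, LT = v².

S(f_1,f_2): lcm = uv². S = 5u² + 8uv + 16v² - 4u - 25v.
  reduce S modulo (f_1, f_2):
  remainder 5u² + 12u - 153v + 136 ≠ 0; add g_3 = 5u² + 12u - 153v + 136 to the basis.

The other S-polynomials (S(f_1,g_3), S(f_2,g_3)) all reduce to 0 modulo the current basis, so we have a Gröbner basis.

G = {u² + 12/5u - 153/5v + 136/5, uv + 8u + 16v - 25, v² - 5u + 4}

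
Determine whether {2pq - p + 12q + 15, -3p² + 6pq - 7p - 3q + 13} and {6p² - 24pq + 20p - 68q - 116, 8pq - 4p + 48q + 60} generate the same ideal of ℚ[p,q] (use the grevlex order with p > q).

Two ideals are equal iff their reduced Gröbner bases coincide (the reduced basis is unique for a fixed ordering).
Buchberger on the first generating set:
f_1 = 2pq - p + 12q + 15, LT = pq.
f_2 = -3p² + 6pq - 7p - 3q + 13, LT = p².

S(f_1,f_2): lcm = p²q. S = 2pq² - ½p² + 11/3pq - q² + 15/2p + 13/3q.
  leading term pq²: subtract (q)·f_1 from 2pq² - ½p² + 11/3pq - q² + 15/2p + 13/3q → -½p² + 14/3pq - 13q² + 15/2p - 32/3q
  leading term p²: subtract (⅙)·f_2 from -½p² + 14/3pq - 13q² + 15/2p - 32/3q → 11/3pq - 13q² + 26/3p - 61/6q - 13/6
  leading term pq: subtract (11/6)·f_1 from 11/3pq - 13q² + 26/3p - 61/6q - 13/6 → -13q² + 21/2p - 193/6q - 89/3
  leading term q²: no divisor's leading term divides it; move -13q² to the remainder.
  leading term p: no divisor's leading term divides it; move 21/2p to the remainder.
  leading term q: no divisor's leading term divides it; move -193/6q to the remainder.
  leading term 1: no divisor's leading term divides it; move -89/3 to the remainder.
  remainder -13q² + 21/2p - 193/6q - 89/3 ≠ 0; add g_3 = -13q² + 21/2p - 193/6q - 89/3 to the basis.

The other S-polynomials (S(f_1,g_3), S(f_2,g_3)) all reduce to 0 modulo the current basis, so we have a Gröbner basis.
Inter-reduce: drop elements whose leading term is divisible by another's, tail-reduce, and make monic.
Reduced Gröbner basis: {p² + 4/3p + 13q + 32/3, pq - ½p + 6q + 15/2, q² - 21/26p + 193/78q + 89/39}.

Buchberger on the second generating set:
h_1 = 6p² - 24pq + 20p - 68q - 116, LT = p².
h_2 = 8pq - 4p + 48q + 60, LT = pq.

S(h_1,h_2): lcm = p²q. S = -4pq² + ½p² - 8/3pq - 34/3q² - 15/2p - 58/3q.
  leading term pq²: subtract (-½q)·h_2 from -4pq² + ½p² - 8/3pq - 34/3q² - 15/2p - 58/3q → ½p² - 14/3pq + 38/3q² - 15/2p + 32/3q
  leading term p²: subtract (1/12)·h_1 from ½p² - 14/3pq + 38/3q² - 15/2p + 32/3q → -8/3pq + 38/3q² - 55/6p + 49/3q + 29/3
  leading term pq: subtract (-⅓)·h_2 from -8/3pq + 38/3q² - 55/6p + 49/3q + 29/3 → 38/3q² - 21/2p + 97/3q + 89/3
  leading term q²: no divisor's leading term divides it; move 38/3q² to the remainder.
  leading term p: no divisor's leading term divides it; move -21/2p to the remainder.
  leading term q: no divisor's leading term divides it; move 97/3q to the remainder.
  leading term 1: no divisor's leading term divides it; move 89/3 to the remainder.
  remainder 38/3q² - 21/2p + 97/3q + 89/3 ≠ 0; add k_3 = 38/3q² - 21/2p + 97/3q + 89/3 to the basis.

The other S-polynomials (S(h_1,k_3), S(h_2,k_3)) all reduce to 0 modulo the current basis, so we have a Gröbner basis.
Inter-reduce: drop elements whose leading term is divisible by another's, tail-reduce, and make monic.
Reduced Gröbner basis: {p² + 4/3p + 38/3q + 32/3, pq - ½p + 6q + 15/2, q² - 63/76p + 97/38q + 89/38}.

These differ, so the ideals are not equal.

No, the ideals differ.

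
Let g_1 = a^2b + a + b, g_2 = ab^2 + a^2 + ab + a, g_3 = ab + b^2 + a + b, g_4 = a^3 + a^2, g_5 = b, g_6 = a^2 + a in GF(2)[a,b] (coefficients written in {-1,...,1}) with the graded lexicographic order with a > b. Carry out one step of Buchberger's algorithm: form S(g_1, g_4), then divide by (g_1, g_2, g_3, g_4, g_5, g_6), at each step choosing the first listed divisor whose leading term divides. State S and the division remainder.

S(g_1, g_4) = a^2b + a^2 + ab; remainder on division = a.

lcm(LM(g_1), LM(g_4)) = a^3b.
S = (lcm/LT(g_1))·g_1 − (lcm/LT(g_4))·g_4 = a^2b + a^2 + ab.
Reduce S modulo (g_1, g_2, g_3, g_4, g_5, g_6) in that order:
  leading term a^2b: subtract (1)·g_1 from a^2b + a^2 + ab → a^2 + ab + a + b
  leading term a^2: subtract (1)·g_6 from a^2 + ab + a + b → ab + b
  leading term ab: subtract (1)·g_3 from ab + b → b^2 + a
  leading term b^2: subtract (b)·g_5 from b^2 + a → a
  leading term a: no divisor's leading term divides it; move a to the remainder.
The remainder a is nonzero, so it would be added as the next basis element.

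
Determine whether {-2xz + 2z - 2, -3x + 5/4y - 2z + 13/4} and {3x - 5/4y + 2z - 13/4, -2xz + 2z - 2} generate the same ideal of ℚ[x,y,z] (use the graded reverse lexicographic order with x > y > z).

Since reduced Gröbner bases are canonical representatives of ideals under a given ordering, it suffices to compute and compare them.
Buchberger on the first generating set:
f_1 = -2xz + 2z - 2, LT = xz.
f_2 = -3x + 5/4y - 2z + 13/4, LT = x.

S(f_1,f_2): lcm = xz. S = 5/12yz - ⅔z² + 1/12z + 1.
  leading term yz: no divisor's leading term divides it; move 5/12yz to the remainder.
  leading term z²: no divisor's leading term divides it; move -⅔z² to the remainder.
  leading term z: no divisor's leading term divides it; move 1/12z to the remainder.
  leading term 1: no divisor's leading term divides it; move 1 to the remainder.
  remainder 5/12yz - ⅔z² + 1/12z + 1 ≠ 0; add g_3 = 5/12yz - ⅔z² + 1/12z + 1 to the basis.

The other S-polynomials (S(f_1,g_3), S(f_2,g_3)) all reduce to 0 modulo the current basis, so we have a Gröbner basis.
Inter-reduce: drop elements whose leading term is divisible by another's, tail-reduce, and make monic.
Reduced Gröbner basis: {yz - 8/5z² + ⅕z + 12/5, x - 5/12y + ⅔z - 13/12}.

Buchberger on the second generating set:
h_1 = 3x - 5/4y + 2z - 13/4, LT = x.
h_2 = -2xz + 2z - 2, LT = xz.

S(h_1,h_2): lcm = xz. S = -5/12yz + ⅔z² - 1/12z - 1.
  leading term yz: no divisor's leading term divides it; move -5/12yz to the remainder.
  leading term z²: no divisor's leading term divides it; move ⅔z² to the remainder.
  leading term z: no divisor's leading term divides it; move -1/12z to the remainder.
  leading term 1: no divisor's leading term divides it; move -1 to the remainder.
  remainder -5/12yz + ⅔z² - 1/12z - 1 ≠ 0; add k_3 = -5/12yz + ⅔z² - 1/12z - 1 to the basis.

The other S-polynomials (S(h_1,k_3), S(h_2,k_3)) all reduce to 0 modulo the current basis, so we have a Gröbner basis.
Inter-reduce: drop elements whose leading term is divisible by another's, tail-reduce, and make monic.
Reduced Gröbner basis: {yz - 8/5z² + ⅕z + 12/5, x - 5/12y + ⅔z - 13/12}.

Same reduced basis, so the two generating sets span the same ideal.

Yes, the ideals are equal.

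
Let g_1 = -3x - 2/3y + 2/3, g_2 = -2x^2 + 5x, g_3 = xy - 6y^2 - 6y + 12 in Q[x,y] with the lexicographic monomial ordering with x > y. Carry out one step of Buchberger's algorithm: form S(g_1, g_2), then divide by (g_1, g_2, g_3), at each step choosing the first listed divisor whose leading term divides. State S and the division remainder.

S(g_1, g_2) = 2/9xy + 41/18x; remainder on division = -4/81y^2 - 37/81y + 41/81.

lcm(LM(g_1), LM(g_2)) = x^2.
S = (lcm/LT(g_1))·g_1 − (lcm/LT(g_2))·g_2 = 2/9xy + 41/18x.
Reduce S modulo (g_1, g_2, g_3) in that order:
  leading term xy: subtract (-2/27y)·g_1 from 2/9xy + 41/18x → 41/18x - 4/81y^2 + 4/81y
  leading term x: subtract (-41/54)·g_1 from 41/18x - 4/81y^2 + 4/81y → -4/81y^2 - 37/81y + 41/81
  leading term y^2: no divisor's leading term divides it; move -4/81y^2 to the remainder.
  leading term y: no divisor's leading term divides it; move -37/81y to the remainder.
  leading term 1: no divisor's leading term divides it; move 41/81 to the remainder.
The remainder -4/81y^2 - 37/81y + 41/81 is nonzero, so it would be added as the next basis element.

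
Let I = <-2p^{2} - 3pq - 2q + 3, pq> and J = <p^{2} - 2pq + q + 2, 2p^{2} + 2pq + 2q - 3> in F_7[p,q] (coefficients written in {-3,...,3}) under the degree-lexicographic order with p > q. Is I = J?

Yes, the ideals are equal.

Equality of ideals is decidable: compute both reduced Gröbner bases (unique for the ordering) and check whether they agree.
Buchberger on the first generating set:
f_1 = -2p^{2} - 3pq - 2q + 3, LT = p^{2}.
f_2 = pq, LT = pq.

S(f_1,f_2): lcm = p^{2}q. S = -2pq^{2} + q^{2} + 2q.
  reduce S modulo (f_1, f_2):
  remainder q^{2} + 2q ≠ 0; add g_3 = q^{2} + 2q to the basis.

The other S-polynomials (S(f_1,g_3), S(f_2,g_3)) all reduce to 0 modulo the current basis, so we have a Gröbner basis.
Inter-reduce: drop elements whose leading term is divisible by another's, tail-reduce, and make monic.
Reduced Gröbner basis: {p^{2} + q + 2, pq, q^{2} + 2q}.

Buchberger on the second generating set:
h_1 = p^{2} - 2pq + q + 2, LT = p^{2}.
h_2 = 2p^{2} + 2pq + 2q - 3, LT = p^{2}.

S(h_1,h_2): lcm = p^{2}. S = -3pq.
  reduce S modulo (h_1, h_2):
  remainder -3pq ≠ 0; add k_3 = -3pq to the basis.

S(h_1,k_3): lcm = p^{2}q. S = -2pq^{2} + q^{2} + 2q.
  reduce S modulo (h_1, h_2, k_3):
  remainder q^{2} + 2q ≠ 0; add k_4 = q^{2} + 2q to the basis.

The other S-polynomials (S(h_2,k_3), S(h_1,k_4), S(h_2,k_4), S(k_3,k_4)) all reduce to 0 modulo the current basis, so we have a Gröbner basis.
Inter-reduce: drop elements whose leading term is divisible by another's, tail-reduce, and make monic.
Reduced Gröbner basis: {p^{2} + q + 2, pq, q^{2} + 2q}.

Same reduced basis, so the two generating sets span the same ideal.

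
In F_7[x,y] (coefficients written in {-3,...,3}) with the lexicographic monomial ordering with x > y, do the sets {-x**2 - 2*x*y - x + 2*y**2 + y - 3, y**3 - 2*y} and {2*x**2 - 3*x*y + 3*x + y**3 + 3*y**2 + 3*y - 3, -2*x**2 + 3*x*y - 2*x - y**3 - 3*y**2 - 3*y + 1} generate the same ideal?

No, the ideals differ.

Equality of ideals is decidable: compute both reduced Gröbner bases (unique for the ordering) and check whether they agree.
Buchberger on the first generating set:
f_1 = -x**2 - 2*x*y - x + 2*y**2 + y - 3, LT = x**2.
f_2 = y**3 - 2*y, LT = y**3.

The S-polynomials (S(f_1,f_2)) all reduce to 0 modulo the current basis, so we have a Gröbner basis.
Inter-reduce: drop elements whose leading term is divisible by another's, tail-reduce, and make monic.
Reduced Gröbner basis: {x**2 + 2*x*y + x - 2*y**2 - y + 3, y**3 - 2*y}.

Buchberger on the second generating set:
h_1 = 2*x**2 - 3*x*y + 3*x + y**3 + 3*y**2 + 3*y - 3, LT = x**2.
h_2 = -2*x**2 + 3*x*y - 2*x - y**3 - 3*y**2 - 3*y + 1, LT = x**2.

S(h_1,h_2): lcm = x**2. S = -3*x - 1.
  leading term x: no divisor's leading term divides it; move -3*x to the remainder.
  leading term 1: no divisor's leading term divides it; move -1 to the remainder.
  remainder -3*x - 1 ≠ 0; add k_3 = -3*x - 1 to the basis.

S(h_1,k_3): lcm = x**2. S = 2*x*y - 3*y**3 - 2*y**2 - 2*y + 2.
  leading term x*y: subtract (-3*y)·k_3 from 2*x*y - 3*y**3 - 2*y**2 - 2*y + 2 → -3*y**3 - 2*y**2 + 2*y + 2
  leading term y**3: no divisor's leading term divides it; move -3*y**3 to the remainder.
  leading term y**2: no divisor's leading term divides it; move -2*y**2 to the remainder.
  leading term y: no divisor's leading term divides it; move 2*y to the remainder.
  leading term 1: no divisor's leading term divides it; move 2 to the remainder.
  remainder -3*y**3 - 2*y**2 + 2*y + 2 ≠ 0; add k_4 = -3*y**3 - 2*y**2 + 2*y + 2 to the basis.

The other S-polynomials (S(h_2,k_3), S(h_1,k_4), S(h_2,k_4), S(k_3,k_4)) all reduce to 0 modulo the current basis, so we have a Gröbner basis.
Inter-reduce: drop elements whose leading term is divisible by another's, tail-reduce, and make monic.
Reduced Gröbner basis: {x - 2, y**3 + 3*y**2 - 3*y - 3}.

The bases are distinct; the ideals are different.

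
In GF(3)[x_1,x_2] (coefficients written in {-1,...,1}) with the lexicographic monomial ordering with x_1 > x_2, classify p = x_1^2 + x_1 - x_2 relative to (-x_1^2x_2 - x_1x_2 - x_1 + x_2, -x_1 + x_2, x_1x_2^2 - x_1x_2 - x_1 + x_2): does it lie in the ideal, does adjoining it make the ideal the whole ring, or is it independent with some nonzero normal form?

First compute the reduced Gröbner basis of I by Buchberger's algorithm.
f_1 = -x_1^2x_2 - x_1x_2 - x_1 + x_2, LT = x_1^2x_2.
f_2 = -x_1 + x_2, LT = x_1.
f_3 = x_1x_2^2 - x_1x_2 - x_1 + x_2, LT = x_1x_2^2.

S(f_1,f_2): lcm = x_1^2x_2. S = x_1x_2^2 + x_1x_2 + x_1 - x_2.
  leading term x_1x_2^2: subtract (-x_2^2)·f_2 from x_1x_2^2 + x_1x_2 + x_1 - x_2 → x_1x_2 + x_1 + x_2^3 - x_2
  leading term x_1x_2: subtract (-x_2)·f_2 from x_1x_2 + x_1 + x_2^3 - x_2 → x_1 + x_2^3 + x_2^2 - x_2
  leading term x_1: subtract (-1)·f_2 from x_1 + x_2^3 + x_2^2 - x_2 → x_2^3 + x_2^2
  leading term x_2^3: no divisor's leading term divides it; move x_2^3 to the remainder.
  leading term x_2^2: no divisor's leading term divides it; move x_2^2 to the remainder.
  remainder x_2^3 + x_2^2 ≠ 0; add h_4 = x_2^3 + x_2^2 to the basis.

S(f_1,f_3): lcm = x_1^2x_2^2. S = x_1^2x_2 + x_1^2 + x_1x_2^2 - x_2^2.
  leading term x_1^2x_2: subtract (-1)·f_1 from x_1^2x_2 + x_1^2 + x_1x_2^2 - x_2^2 → x_1^2 + x_1x_2^2 - x_1x_2 - x_1 - x_2^2 + x_2
  leading term x_1^2: subtract (-x_1)·f_2 from x_1^2 + x_1x_2^2 - x_1x_2 - x_1 - x_2^2 + x_2 → x_1x_2^2 - x_1 - x_2^2 + x_2
  leading term x_1x_2^2: subtract (-x_2^2)·f_2 from x_1x_2^2 - x_1 - x_2^2 + x_2 → -x_1 + x_2^3 - x_2^2 + x_2
  leading term x_1: subtract (1)·f_2 from -x_1 + x_2^3 - x_2^2 + x_2 → x_2^3 - x_2^2
  leading term x_2^3: subtract (1)·h_4 from x_2^3 - x_2^2 → x_2^2
  leading term x_2^2: no divisor's leading term divides it; move x_2^2 to the remainder.
  remainder x_2^2 ≠ 0; add h_5 = x_2^2 to the basis.

The other S-polynomials (S(f_2,f_3), S(f_1,h_4), S(f_2,h_4), S(f_3,h_4), S(f_1,h_5), S(f_2,h_5), S(f_3,h_5), S(h_4,h_5)) all reduce to 0 modulo the current basis, so we have a Gröbner basis.
Inter-reduce: drop elements whose leading term is divisible by another's, tail-reduce, and make monic.
Reduced Gröbner basis: {x_1 - x_2, x_2^2}.
Label its elements g_1 = x_1 - x_2, g_2 = x_2^2.

Reduce p = x_1^2 + x_1 - x_2 modulo G:
  leading term x_1^2: subtract (x_1)·g_1 from x_1^2 + x_1 - x_2 → x_1x_2 + x_1 - x_2
  leading term x_1x_2: subtract (x_2)·g_1 from x_1x_2 + x_1 - x_2 → x_1 + x_2^2 - x_2
  leading term x_1: subtract (1)·g_1 from x_1 + x_2^2 - x_2 → x_2^2
  leading term x_2^2: subtract (1)·g_2 from x_2^2 → 0
  normal form = 0.
Since the normal form is 0, p ∈ I.

Ideal membership is decidable via reduction modulo a Gröbner basis.

x_1^2 + x_1 - x_2 lies in I (it reduces to 0).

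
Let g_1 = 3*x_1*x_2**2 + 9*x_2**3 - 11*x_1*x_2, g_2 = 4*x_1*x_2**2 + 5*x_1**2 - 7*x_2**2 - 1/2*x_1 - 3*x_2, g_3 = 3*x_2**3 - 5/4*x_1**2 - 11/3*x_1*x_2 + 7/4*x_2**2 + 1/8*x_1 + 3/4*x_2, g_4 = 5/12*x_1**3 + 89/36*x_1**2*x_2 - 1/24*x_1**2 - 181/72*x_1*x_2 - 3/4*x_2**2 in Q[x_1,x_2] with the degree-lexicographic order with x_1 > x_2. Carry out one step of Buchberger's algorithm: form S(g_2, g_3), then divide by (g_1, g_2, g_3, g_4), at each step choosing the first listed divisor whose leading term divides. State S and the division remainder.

lcm(LM(g_2), LM(g_3)) = x_1*x_2**3.
S = (lcm/LT(g_2))·g_2 − (lcm/LT(g_3))·g_3 = 5/12*x_1**3 + 89/36*x_1**2*x_2 - 7/12*x_1*x_2**2 - 7/4*x_2**3 - 1/24*x_1**2 - 3/8*x_1*x_2 - 3/4*x_2**2.
Reduce S modulo (g_1, g_2, g_3, g_4) in that order:
  leading term x_1**3: subtract (1)·g_4 from 5/12*x_1**3 + 89/36*x_1**2*x_2 - 7/12*x_1*x_2**2 - 7/4*x_2**3 - 1/24*x_1**2 - 3/8*x_1*x_2 - 3/4*x_2**2 → -7/12*x_1*x_2**2 - 7/4*x_2**3 + 77/36*x_1*x_2
  leading term x_1*x_2**2: subtract (-7/36)·g_1 from -7/12*x_1*x_2**2 - 7/4*x_2**3 + 77/36*x_1*x_2 → 0
The remainder is 0, so this S-polynomial contributes no new basis element.

S(g_2, g_3) = 5/12*x_1**3 + 89/36*x_1**2*x_2 - 7/12*x_1*x_2**2 - 7/4*x_2**3 - 1/24*x_1**2 - 3/8*x_1*x_2 - 3/4*x_2**2; remainder on division = 0.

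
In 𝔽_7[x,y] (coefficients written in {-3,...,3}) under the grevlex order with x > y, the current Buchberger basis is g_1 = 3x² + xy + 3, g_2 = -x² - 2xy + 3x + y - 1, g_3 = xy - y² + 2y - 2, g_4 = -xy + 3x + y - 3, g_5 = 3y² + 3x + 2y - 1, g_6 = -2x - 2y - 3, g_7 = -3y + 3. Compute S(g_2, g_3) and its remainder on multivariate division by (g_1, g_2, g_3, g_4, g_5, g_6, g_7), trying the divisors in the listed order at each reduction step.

S(g_2, g_3) = 3xy² + 2xy - y² + 2x + y; remainder on division = 0.

lcm(LM(g_2), LM(g_3)) = x²y.
S = (lcm/LT(g_2))·g_2 − (lcm/LT(g_3))·g_3 = 3xy² + 2xy - y² + 2x + y.
Reduce S modulo (g_1, g_2, g_3, g_4, g_5, g_6, g_7) in that order:
  leading term xy²: subtract (3y)·g_3 from 3xy² + 2xy - y² + 2x + y → 3y³ + 2xy + 2x
  leading term y³: subtract (y)·g_5 from 3y³ + 2xy + 2x → -xy - 2y² + 2x + y
  leading term xy: subtract (-1)·g_3 from -xy - 2y² + 2x + y → -3y² + 2x + 3y - 2
  leading term y²: subtract (-1)·g_5 from -3y² + 2x + 3y - 2 → -2x - 2y - 3
  leading term x: subtract (1)·g_6 from -2x - 2y - 3 → 0
The remainder is 0, so this S-polynomial contributes no new basis element.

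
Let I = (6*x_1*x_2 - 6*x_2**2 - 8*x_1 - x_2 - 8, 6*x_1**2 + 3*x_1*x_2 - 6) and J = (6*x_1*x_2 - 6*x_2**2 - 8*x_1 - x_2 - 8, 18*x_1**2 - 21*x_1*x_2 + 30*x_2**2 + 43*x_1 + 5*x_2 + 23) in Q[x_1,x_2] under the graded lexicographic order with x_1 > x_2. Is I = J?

No, the ideals differ.

Since reduced Gröbner bases are canonical representatives of ideals under a given ordering, it suffices to compute and compare them.
Buchberger on the first generating set:
f_1 = 6*x_1*x_2 - 6*x_2**2 - 8*x_1 - x_2 - 8, LT = x_1*x_2.
f_2 = 6*x_1**2 + 3*x_1*x_2 - 6, LT = x_1**2.

S(f_1,f_2): lcm = x_1**2*x_2. S = -3/2*x_1*x_2**2 - 4/3*x_1**2 - 1/6*x_1*x_2 - 4/3*x_1 + x_2.
  leading term x_1*x_2**2: subtract (-1/4*x_2)·f_1 from -3/2*x_1*x_2**2 - 4/3*x_1**2 - 1/6*x_1*x_2 - 4/3*x_1 + x_2 → -3/2*x_2**3 - 4/3*x_1**2 - 13/6*x_1*x_2 - 1/4*x_2**2 - 4/3*x_1 - x_2
  leading term x_2**3: no divisor's leading term divides it; move -3/2*x_2**3 to the remainder.
  leading term x_1**2: subtract (-2/9)·f_2 from -4/3*x_1**2 - 13/6*x_1*x_2 - 1/4*x_2**2 - 4/3*x_1 - x_2 → -3/2*x_1*x_2 - 1/4*x_2**2 - 4/3*x_1 - x_2 - 4/3
  leading term x_1*x_2: subtract (-1/4)·f_1 from -3/2*x_1*x_2 - 1/4*x_2**2 - 4/3*x_1 - x_2 - 4/3 → -7/4*x_2**2 - 10/3*x_1 - 5/4*x_2 - 10/3
  leading term x_2**2: no divisor's leading term divides it; move -7/4*x_2**2 to the remainder.
  leading term x_1: no divisor's leading term divides it; move -10/3*x_1 to the remainder.
  leading term x_2: no divisor's leading term divides it; move -5/4*x_2 to the remainder.
  leading term 1: no divisor's leading term divides it; move -10/3 to the remainder.
  remainder -3/2*x_2**3 - 7/4*x_2**2 - 10/3*x_1 - 5/4*x_2 - 10/3 ≠ 0; add g_3 = -3/2*x_2**3 - 7/4*x_2**2 - 10/3*x_1 - 5/4*x_2 - 10/3 to the basis.

The other S-polynomials (S(f_1,g_3), S(f_2,g_3)) all reduce to 0 modulo the current basis, so we have a Gröbner basis.
Inter-reduce: drop elements whose leading term is divisible by another's, tail-reduce, and make monic.
Reduced Gröbner basis: {x_2**3 + 7/6*x_2**2 + 20/9*x_1 + 5/6*x_2 + 20/9, x_1**2 + 1/2*x_2**2 + 2/3*x_1 + 1/12*x_2 - 1/3, x_1*x_2 - x_2**2 - 4/3*x_1 - 1/6*x_2 - 4/3}.

Buchberger on the second generating set:
h_1 = 6*x_1*x_2 - 6*x_2**2 - 8*x_1 - x_2 - 8, LT = x_1*x_2.
h_2 = 18*x_1**2 - 21*x_1*x_2 + 30*x_2**2 + 43*x_1 + 5*x_2 + 23, LT = x_1**2.

S(h_1,h_2): lcm = x_1**2*x_2. S = 1/6*x_1*x_2**2 - 5/3*x_2**3 - 4/3*x_1**2 - 23/9*x_1*x_2 - 5/18*x_2**2 - 4/3*x_1 - 23/18*x_2.
  leading term x_1*x_2**2: subtract (1/36*x_2)·h_1 from 1/6*x_1*x_2**2 - 5/3*x_2**3 - 4/3*x_1**2 - 23/9*x_1*x_2 - 5/18*x_2**2 - 4/3*x_1 - 23/18*x_2 → -3/2*x_2**3 - 4/3*x_1**2 - 7/3*x_1*x_2 - 1/4*x_2**2 - 4/3*x_1 - 19/18*x_2
  leading term x_2**3: no divisor's leading term divides it; move -3/2*x_2**3 to the remainder.
  leading term x_1**2: subtract (-2/27)·h_2 from -4/3*x_1**2 - 7/3*x_1*x_2 - 1/4*x_2**2 - 4/3*x_1 - 19/18*x_2 → -35/9*x_1*x_2 + 71/36*x_2**2 + 50/27*x_1 - 37/54*x_2 + 46/27
  leading term x_1*x_2: subtract (-35/54)·h_1 from -35/9*x_1*x_2 + 71/36*x_2**2 + 50/27*x_1 - 37/54*x_2 + 46/27 → -23/12*x_2**2 - 10/3*x_1 - 4/3*x_2 - 94/27
  leading term x_2**2: no divisor's leading term divides it; move -23/12*x_2**2 to the remainder.
  leading term x_1: no divisor's leading term divides it; move -10/3*x_1 to the remainder.
  leading term x_2: no divisor's leading term divides it; move -4/3*x_2 to the remainder.
  leading term 1: no divisor's leading term divides it; move -94/27 to the remainder.
  remainder -3/2*x_2**3 - 23/12*x_2**2 - 10/3*x_1 - 4/3*x_2 - 94/27 ≠ 0; add k_3 = -3/2*x_2**3 - 23/12*x_2**2 - 10/3*x_1 - 4/3*x_2 - 94/27 to the basis.

The other S-polynomials (S(h_1,k_3), S(h_2,k_3)) all reduce to 0 modulo the current basis, so we have a Gröbner basis.
Inter-reduce: drop elements whose leading term is divisible by another's, tail-reduce, and make monic.
Reduced Gröbner basis: {x_2**3 + 23/18*x_2**2 + 20/9*x_1 + 8/9*x_2 + 188/81, x_1**2 + 1/2*x_2**2 + 5/6*x_1 + 1/12*x_2 - 5/18, x_1*x_2 - x_2**2 - 4/3*x_1 - 1/6*x_2 - 4/3}.

These differ, so the ideals are not equal.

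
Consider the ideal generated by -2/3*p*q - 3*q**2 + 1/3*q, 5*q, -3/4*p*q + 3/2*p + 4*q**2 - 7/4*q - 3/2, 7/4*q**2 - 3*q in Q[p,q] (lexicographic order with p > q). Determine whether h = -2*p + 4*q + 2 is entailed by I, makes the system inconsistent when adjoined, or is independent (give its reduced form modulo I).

First compute the reduced Gröbner basis of I by Buchberger's algorithm.
f_1 = -2/3*p*q - 3*q**2 + 1/3*q, LT = p*q.
f_2 = 5*q, LT = q.
f_3 = -3/4*p*q + 3/2*p + 4*q**2 - 7/4*q - 3/2, LT = p*q.
f_4 = 7/4*q**2 - 3*q, LT = q**2.

S(f_1,f_3): lcm = p*q. S = 2*p + 59/6*q**2 - 17/6*q - 2.
  reduce S modulo (f_1, f_2, f_3, f_4):
  remainder 2*p - 2 ≠ 0; add k_5 = 2*p - 2 to the basis.

The other S-polynomials (S(f_1,f_2), S(f_1,f_4), S(f_2,f_3), S(f_2,f_4), S(f_3,f_4), S(f_1,k_5), S(f_2,k_5), S(f_3,k_5), S(f_4,k_5)) all reduce to 0 modulo the current basis, so we have a Gröbner basis.
Inter-reduce: drop elements whose leading term is divisible by another's, tail-reduce, and make monic.
Reduced Gröbner basis: {p - 1, q}.
Label its elements g_1 = p - 1, g_2 = q.

Reduce h = -2*p + 4*q + 2 modulo G:
  leading term p: subtract (-2)·g_1 from -2*p + 4*q + 2 → 4*q
  leading term q: subtract (4)·g_2 from 4*q → 0
  normal form = 0.
Since the normal form is 0, h ∈ I.

-2*p + 4*q + 2 lies in I (it reduces to 0).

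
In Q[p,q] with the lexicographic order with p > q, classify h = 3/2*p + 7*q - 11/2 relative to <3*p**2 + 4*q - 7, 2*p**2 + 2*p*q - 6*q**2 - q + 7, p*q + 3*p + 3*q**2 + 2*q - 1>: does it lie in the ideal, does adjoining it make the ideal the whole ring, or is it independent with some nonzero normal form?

3/2*p + 7*q - 11/2 lies in I (it reduces to 0).

First compute the reduced Gröbner basis of I by Buchberger's algorithm.
f_1 = 3*p**2 + 4*q - 7, LT = p**2.
f_2 = 2*p**2 + 2*p*q - 6*q**2 - q + 7, LT = p**2.
f_3 = p*q + 3*p + 3*q**2 + 2*q - 1, LT = p*q.

S(f_1,f_2): lcm = p**2. S = -p*q + 3*q**2 + 11/6*q - 35/6.
  leading term p*q: subtract (-1)·f_3 from -p*q + 3*q**2 + 11/6*q - 35/6 → 3*p + 6*q**2 + 23/6*q - 41/6
  leading term p: no divisor's leading term divides it; move 3*p to the remainder.
  leading term q**2: no divisor's leading term divides it; move 6*q**2 to the remainder.
  leading term q: no divisor's leading term divides it; move 23/6*q to the remainder.
  leading term 1: no divisor's leading term divides it; move -41/6 to the remainder.
  remainder 3*p + 6*q**2 + 23/6*q - 41/6 ≠ 0; add k_4 = 3*p + 6*q**2 + 23/6*q - 41/6 to the basis.

S(f_1,f_3): lcm = p**2*q. S = -3*p**2 - 3*p*q**2 - 2*p*q + p + 4/3*q**2 - 7/3*q.
  leading term p**2: subtract (-1)·f_1 from -3*p**2 - 3*p*q**2 - 2*p*q + p + 4/3*q**2 - 7/3*q → -3*p*q**2 - 2*p*q + p + 4/3*q**2 + 5/3*q - 7
  leading term p*q**2: subtract (-3*q)·f_3 from -3*p*q**2 - 2*p*q + p + 4/3*q**2 + 5/3*q - 7 → 7*p*q + p + 9*q**3 + 22/3*q**2 - 4/3*q - 7
  leading term p*q: subtract (7)·f_3 from 7*p*q + p + 9*q**3 + 22/3*q**2 - 4/3*q - 7 → -20*p + 9*q**3 - 41/3*q**2 - 46/3*q
  leading term p: subtract (-20/3)·k_4 from -20*p + 9*q**3 - 41/3*q**2 - 46/3*q → 9*q**3 + 79/3*q**2 + 92/9*q - 410/9
  leading term q**3: no divisor's leading term divides it; move 9*q**3 to the remainder.
  leading term q**2: no divisor's leading term divides it; move 79/3*q**2 to the remainder.
  leading term q: no divisor's leading term divides it; move 92/9*q to the remainder.
  leading term 1: no divisor's leading term divides it; move -410/9 to the remainder.
  remainder 9*q**3 + 79/3*q**2 + 92/9*q - 410/9 ≠ 0; add k_5 = 9*q**3 + 79/3*q**2 + 92/9*q - 410/9 to the basis.

S(f_2,f_3): lcm = p**2*q. S = -3*p**2 - 2*p*q**2 - 2*p*q + p - 3*q**3 - 1/2*q**2 + 7/2*q.
  leading term p**2: subtract (-1)·f_1 from -3*p**2 - 2*p*q**2 - 2*p*q + p - 3*q**3 - 1/2*q**2 + 7/2*q → -2*p*q**2 - 2*p*q + p - 3*q**3 - 1/2*q**2 + 15/2*q - 7
  leading term p*q**2: subtract (-2*q)·f_3 from -2*p*q**2 - 2*p*q + p - 3*q**3 - 1/2*q**2 + 15/2*q - 7 → 4*p*q + p + 3*q**3 + 7/2*q**2 + 11/2*q - 7
  leading term p*q: subtract (4)·f_3 from 4*p*q + p + 3*q**3 + 7/2*q**2 + 11/2*q - 7 → -11*p + 3*q**3 - 17/2*q**2 - 5/2*q - 3
  leading term p: subtract (-11/3)·k_4 from -11*p + 3*q**3 - 17/2*q**2 - 5/2*q - 3 → 3*q**3 + 27/2*q**2 + 104/9*q - 505/18
  leading term q**3: subtract (1/3)·k_5 from 3*q**3 + 27/2*q**2 + 104/9*q - 505/18 → 85/18*q**2 + 220/27*q - 695/54
  leading term q**2: no divisor's leading term divides it; move 85/18*q**2 to the remainder.
  leading term q: no divisor's leading term divides it; move 220/27*q to the remainder.
  leading term 1: no divisor's leading term divides it; move -695/54 to the remainder.
  remainder 85/18*q**2 + 220/27*q - 695/54 ≠ 0; add k_6 = 85/18*q**2 + 220/27*q - 695/54 to the basis.

S(f_1,k_4): lcm = p**2. S = -2*p*q**2 - 23/18*p*q + 41/18*p + 4/3*q - 7/3.
  leading term p*q**2: subtract (-2*q)·f_3 from -2*p*q**2 - 23/18*p*q + 41/18*p + 4/3*q - 7/3 → 85/18*p*q + 41/18*p + 6*q**3 + 4*q**2 - 2/3*q - 7/3
  leading term p*q: subtract (85/18)·f_3 from 85/18*p*q + 41/18*p + 6*q**3 + 4*q**2 - 2/3*q - 7/3 → -107/9*p + 6*q**3 - 61/6*q**2 - 91/9*q + 43/18
  leading term p: subtract (-107/27)·k_4 from -107/9*p + 6*q**3 - 61/6*q**2 - 91/9*q + 43/18 → 6*q**3 + 245/18*q**2 + 823/162*q - 2000/81
  leading term q**3: subtract (2/3)·k_5 from 6*q**3 + 245/18*q**2 + 823/162*q - 2000/81 → -71/18*q**2 - 281/162*q + 460/81
  leading term q**2: subtract (-71/85)·k_6 from -71/18*q**2 - 281/162*q + 460/81 → 13967/2754*q - 13967/2754
  leading term q: no divisor's leading term divides it; move 13967/2754*q to the remainder.
  leading term 1: no divisor's leading term divides it; move -13967/2754 to the remainder.
  remainder 13967/2754*q - 13967/2754 ≠ 0; add k_7 = 13967/2754*q - 13967/2754 to the basis.

The other S-polynomials (S(f_2,k_4), S(f_3,k_4), S(f_1,k_5), S(f_2,k_5), S(f_3,k_5), S(k_4,k_5), S(f_1,k_6), S(f_2,k_6), S(f_3,k_6), S(k_4,k_6), S(k_5,k_6), S(f_1,k_7), S(f_2,k_7), S(f_3,k_7), S(k_4,k_7), S(k_5,k_7), S(k_6,k_7)) all reduce to 0 modulo the current basis, so we have a Gröbner basis.
Inter-reduce: drop elements whose leading term is divisible by another's, tail-reduce, and make monic.
Reduced Gröbner basis: {p + 1, q - 1}.
Label its elements g_1 = p + 1, g_2 = q - 1.

Reduce h = 3/2*p + 7*q - 11/2 modulo G:
  leading term p: subtract (3/2)·g_1 from 3/2*p + 7*q - 11/2 → 7*q - 7
  leading term q: subtract (7)·g_2 from 7*q - 7 → 0
  normal form = 0.
Since the normal form is 0, h ∈ I.

Ideal membership is decidable via reduction modulo a Gröbner basis.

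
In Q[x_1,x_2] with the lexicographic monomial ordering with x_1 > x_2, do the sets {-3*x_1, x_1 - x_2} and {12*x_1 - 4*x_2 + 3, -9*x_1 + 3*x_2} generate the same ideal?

Equality of ideals is decidable: compute both reduced Gröbner bases (unique for the ordering) and check whether they agree.
Buchberger on the first generating set:
f_1 = -3*x_1, LT = x_1.
f_2 = x_1 - x_2, LT = x_1.

S(f_1,f_2): lcm = x_1. S = x_2.
  reduce S modulo (f_1, f_2):
  remainder x_2 ≠ 0; add g_3 = x_2 to the basis.

The other S-polynomials (S(f_1,g_3), S(f_2,g_3)) all reduce to 0 modulo the current basis, so we have a Gröbner basis.
Inter-reduce: drop elements whose leading term is divisible by another's, tail-reduce, and make monic.
Reduced Gröbner basis: {x_1, x_2}.

Buchberger on the second generating set:
h_1 = 12*x_1 - 4*x_2 + 3, LT = x_1.
h_2 = -9*x_1 + 3*x_2, LT = x_1.

S(h_1,h_2): lcm = x_1. S = 1/4.
  reduce S modulo (h_1, h_2):
  remainder 1/4 ≠ 0; add k_3 = 1/4 to the basis.

The other S-polynomials (S(h_1,k_3), S(h_2,k_3)) all reduce to 0 modulo the current basis, so we have a Gröbner basis.
Inter-reduce: drop elements whose leading term is divisible by another's, tail-reduce, and make monic.
Reduced Gröbner basis: {1}.

These differ, so the ideals are not equal.

No, the ideals differ.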